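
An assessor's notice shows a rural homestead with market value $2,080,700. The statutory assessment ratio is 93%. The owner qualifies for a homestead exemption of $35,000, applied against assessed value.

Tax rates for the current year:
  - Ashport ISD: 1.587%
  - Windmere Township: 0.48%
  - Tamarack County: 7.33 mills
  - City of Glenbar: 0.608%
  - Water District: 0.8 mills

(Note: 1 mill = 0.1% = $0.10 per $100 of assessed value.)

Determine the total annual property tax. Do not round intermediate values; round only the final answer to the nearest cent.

$66,273.78

Assessed value = $2,080,700 × 0.93 = $1,935,051
Taxable value = $1,935,051 − $35,000 = $1,900,051
Ashport ISD: $1,900,051 × 0.01587 = $30,153.80937
Windmere Township: $1,900,051 × 0.0048 = $9,120.2448
Tamarack County: $1,900,051 × 0.00733 = $13,927.37383
City of Glenbar: $1,900,051 × 0.00608 = $11,552.31008
Water District: $1,900,051 × 0.0008 = $1,520.0408
Total = $66,273.77888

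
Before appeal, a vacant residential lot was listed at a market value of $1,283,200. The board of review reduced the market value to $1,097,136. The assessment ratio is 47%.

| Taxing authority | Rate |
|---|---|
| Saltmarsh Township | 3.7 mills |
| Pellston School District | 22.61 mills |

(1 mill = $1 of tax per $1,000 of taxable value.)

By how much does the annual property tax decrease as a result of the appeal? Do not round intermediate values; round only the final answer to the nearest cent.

$2,300.81

Old assessed value = $1,283,200 × 0.47 = $603,104
New assessed value = $1,097,136 × 0.47 = $515,653.92
Combined rate = 0.0037 + 0.02261 = 0.02631
Old tax = $603,104 × 0.02631 = $15,867.66624
New tax = $515,653.92 × 0.02631 = $13,566.8546352
Reduction = $15,867.66624 − $13,566.8546352 = $2,300.8116048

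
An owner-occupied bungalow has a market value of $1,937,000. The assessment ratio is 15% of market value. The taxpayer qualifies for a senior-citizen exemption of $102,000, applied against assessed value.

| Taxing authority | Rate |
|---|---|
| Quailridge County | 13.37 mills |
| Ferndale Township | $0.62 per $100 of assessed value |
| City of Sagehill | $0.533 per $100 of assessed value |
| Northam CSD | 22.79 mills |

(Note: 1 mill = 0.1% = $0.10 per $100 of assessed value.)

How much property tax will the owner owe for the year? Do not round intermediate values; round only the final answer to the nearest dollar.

$8,992

Assessed value = $1,937,000 × 0.15 = $290,550
Taxable value = $290,550 − $102,000 = $188,550
Quailridge County: $188,550 × 0.01337 = $2,520.9135
Ferndale Township: $188,550 × 0.0062 = $1,169.01
City of Sagehill: $188,550 × 0.00533 = $1,004.9715
Northam CSD: $188,550 × 0.02279 = $4,297.0545
Total = $8,991.9495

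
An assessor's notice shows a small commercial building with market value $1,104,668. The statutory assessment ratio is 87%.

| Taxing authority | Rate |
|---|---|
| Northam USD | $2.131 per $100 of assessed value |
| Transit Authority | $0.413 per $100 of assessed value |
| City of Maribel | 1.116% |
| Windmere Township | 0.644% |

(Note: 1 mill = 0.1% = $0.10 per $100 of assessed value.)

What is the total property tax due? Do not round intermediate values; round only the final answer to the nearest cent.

$41,364.07

Assessed value = $1,104,668 × 0.87 = $961,061.16
Northam USD: $961,061.16 × 0.02131 = $20,480.2133196
Transit Authority: $961,061.16 × 0.00413 = $3,969.1825908
City of Maribel: $961,061.16 × 0.01116 = $10,725.4425456
Windmere Township: $961,061.16 × 0.00644 = $6,189.2338704
Total = $41,364.0723264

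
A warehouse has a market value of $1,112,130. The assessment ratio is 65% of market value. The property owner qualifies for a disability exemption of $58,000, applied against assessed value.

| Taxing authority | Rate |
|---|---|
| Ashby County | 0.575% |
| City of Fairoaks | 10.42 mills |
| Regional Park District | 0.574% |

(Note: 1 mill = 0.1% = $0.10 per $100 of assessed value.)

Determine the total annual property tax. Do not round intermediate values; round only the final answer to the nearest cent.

$14,567.62

Assessed value = $1,112,130 × 0.65 = $722,884.5
Taxable value = $722,884.5 − $58,000 = $664,884.5
Ashby County: $664,884.5 × 0.00575 = $3,823.085875
City of Fairoaks: $664,884.5 × 0.01042 = $6,928.09649
Regional Park District: $664,884.5 × 0.00574 = $3,816.43703
Total = $14,567.619395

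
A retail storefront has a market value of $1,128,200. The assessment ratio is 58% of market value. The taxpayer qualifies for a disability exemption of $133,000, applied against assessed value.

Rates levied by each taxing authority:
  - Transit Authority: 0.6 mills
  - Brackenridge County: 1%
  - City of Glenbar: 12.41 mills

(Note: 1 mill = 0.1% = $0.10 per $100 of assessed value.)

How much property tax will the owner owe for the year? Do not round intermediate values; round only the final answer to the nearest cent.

$11,996.40

Assessed value = $1,128,200 × 0.58 = $654,356
Taxable value = $654,356 − $133,000 = $521,356
Transit Authority: $521,356 × 0.0006 = $312.8136
Brackenridge County: $521,356 × 0.01 = $5,213.56
City of Glenbar: $521,356 × 0.01241 = $6,470.02796
Total = $11,996.40156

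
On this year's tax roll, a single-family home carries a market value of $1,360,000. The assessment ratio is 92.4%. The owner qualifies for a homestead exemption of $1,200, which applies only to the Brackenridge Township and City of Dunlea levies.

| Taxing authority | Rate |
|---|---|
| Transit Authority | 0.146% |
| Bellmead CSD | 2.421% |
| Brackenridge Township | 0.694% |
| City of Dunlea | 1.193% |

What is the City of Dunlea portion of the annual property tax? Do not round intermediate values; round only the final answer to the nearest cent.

Assessed value = $1,360,000 × 0.924 = $1,256,640
City of Dunlea taxable value = $1,256,640 − $1,200 = $1,255,440
City of Dunlea levy = $1,255,440 × 0.01193 = $14,977.3992

$14,977.40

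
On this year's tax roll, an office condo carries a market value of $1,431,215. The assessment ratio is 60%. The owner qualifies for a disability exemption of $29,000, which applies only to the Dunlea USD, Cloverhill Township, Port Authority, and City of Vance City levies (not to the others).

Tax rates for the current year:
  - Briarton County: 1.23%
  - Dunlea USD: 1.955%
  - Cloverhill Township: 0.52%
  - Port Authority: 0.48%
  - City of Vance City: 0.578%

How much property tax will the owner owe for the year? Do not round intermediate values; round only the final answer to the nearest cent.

Assessed value = $1,431,215 × 0.6 = $858,729
Briarton County: $858,729 × 0.0123 = $10,562.3667
Dunlea USD: ($858,729 − $29,000) × 0.01955 = $829,729 × 0.01955 = $16,221.20195
Cloverhill Township: ($858,729 − $29,000) × 0.0052 = $829,729 × 0.0052 = $4,314.5908
Port Authority: ($858,729 − $29,000) × 0.0048 = $829,729 × 0.0048 = $3,982.6992
City of Vance City: ($858,729 − $29,000) × 0.00578 = $829,729 × 0.00578 = $4,795.83362
Total = $39,876.69227

$39,876.69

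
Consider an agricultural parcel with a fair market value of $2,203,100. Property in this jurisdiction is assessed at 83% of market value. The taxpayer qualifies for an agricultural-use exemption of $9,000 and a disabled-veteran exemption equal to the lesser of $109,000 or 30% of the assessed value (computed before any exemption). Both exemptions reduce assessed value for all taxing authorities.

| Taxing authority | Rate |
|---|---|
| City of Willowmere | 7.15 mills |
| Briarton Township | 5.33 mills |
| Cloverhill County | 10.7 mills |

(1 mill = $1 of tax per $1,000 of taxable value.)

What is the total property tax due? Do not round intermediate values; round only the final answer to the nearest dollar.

$39,651

Assessed value = $2,203,100 × 0.83 = $1,828,573
Disabled-veteran exemption = min($109,000, 30% × $1,828,573) = min($109,000, $548,571.9) = $109,000 (dollar cap binds)
Taxable value = $1,828,573 − $9,000 − $109,000 = $1,710,573
City of Willowmere: $1,710,573 × 0.00715 = $12,230.59695
Briarton Township: $1,710,573 × 0.00533 = $9,117.35409
Cloverhill County: $1,710,573 × 0.0107 = $18,303.1311
Total = $39,651.08214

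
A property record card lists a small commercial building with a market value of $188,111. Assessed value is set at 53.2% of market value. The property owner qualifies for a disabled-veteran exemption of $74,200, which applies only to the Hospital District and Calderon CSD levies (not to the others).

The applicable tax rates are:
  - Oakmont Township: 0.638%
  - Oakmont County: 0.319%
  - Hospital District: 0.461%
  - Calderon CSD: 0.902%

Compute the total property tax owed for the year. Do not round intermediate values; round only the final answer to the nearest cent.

Assessed value = $188,111 × 0.532 = $100,075.052
Oakmont Township: $100,075.052 × 0.00638 = $638.47883176
Oakmont County: $100,075.052 × 0.00319 = $319.23941588
Hospital District: ($100,075.052 − $74,200) × 0.00461 = $25,875.052 × 0.00461 = $119.28398972
Calderon CSD: ($100,075.052 − $74,200) × 0.00902 = $25,875.052 × 0.00902 = $233.39296904
Total = $1,310.3952064

$1,310.40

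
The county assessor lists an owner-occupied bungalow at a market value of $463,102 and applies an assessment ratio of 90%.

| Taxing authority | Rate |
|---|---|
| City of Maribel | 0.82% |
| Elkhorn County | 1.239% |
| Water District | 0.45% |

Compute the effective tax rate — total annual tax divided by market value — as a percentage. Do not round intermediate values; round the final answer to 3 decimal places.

2.258%

Assessed value = $463,102 × 0.9 = $416,791.8
City of Maribel: $416,791.8 × 0.0082 = $3,417.69276
Elkhorn County: $416,791.8 × 0.01239 = $5,164.050402
Water District: $416,791.8 × 0.0045 = $1,875.5631
Total tax = $10,457.306262
Effective rate = $10,457.306262 ÷ $463,102 = 2.258% of market value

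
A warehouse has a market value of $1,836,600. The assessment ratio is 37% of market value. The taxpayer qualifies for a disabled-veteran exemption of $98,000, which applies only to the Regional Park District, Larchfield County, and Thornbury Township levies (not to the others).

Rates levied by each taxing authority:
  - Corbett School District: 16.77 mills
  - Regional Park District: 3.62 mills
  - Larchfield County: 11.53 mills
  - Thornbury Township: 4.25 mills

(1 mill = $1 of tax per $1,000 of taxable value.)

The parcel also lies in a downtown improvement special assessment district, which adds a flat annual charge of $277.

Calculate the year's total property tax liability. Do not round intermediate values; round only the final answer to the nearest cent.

Assessed value = $1,836,600 × 0.37 = $679,542
Corbett School District: $679,542 × 0.01677 = $11,395.91934
Regional Park District: ($679,542 − $98,000) × 0.00362 = $581,542 × 0.00362 = $2,105.18204
Larchfield County: ($679,542 − $98,000) × 0.01153 = $581,542 × 0.01153 = $6,705.17926
Thornbury Township: ($679,542 − $98,000) × 0.00425 = $581,542 × 0.00425 = $2,471.5535
Levies subtotal = $22,677.83414
Total = $22,677.83414 + $277 = $22,954.83414

$22,954.83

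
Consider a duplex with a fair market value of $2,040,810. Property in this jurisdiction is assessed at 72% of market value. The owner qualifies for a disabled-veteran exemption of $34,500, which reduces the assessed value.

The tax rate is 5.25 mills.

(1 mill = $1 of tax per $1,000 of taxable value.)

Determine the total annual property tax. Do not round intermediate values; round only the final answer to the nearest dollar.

$7,533

Assessed value = $2,040,810 × 0.72 = $1,469,383.2
Taxable value = $1,469,383.2 − $34,500 = $1,434,883.2
Tax = $1,434,883.2 × 0.00525 = $7,533.1368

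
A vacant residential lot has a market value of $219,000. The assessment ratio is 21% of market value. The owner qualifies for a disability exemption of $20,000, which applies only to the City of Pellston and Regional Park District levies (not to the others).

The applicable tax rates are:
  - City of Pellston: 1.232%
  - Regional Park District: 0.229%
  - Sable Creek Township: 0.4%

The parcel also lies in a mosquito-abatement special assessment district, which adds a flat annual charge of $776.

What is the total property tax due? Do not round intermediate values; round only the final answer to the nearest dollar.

Assessed value = $219,000 × 0.21 = $45,990
City of Pellston: ($45,990 − $20,000) × 0.01232 = $25,990 × 0.01232 = $320.1968
Regional Park District: ($45,990 − $20,000) × 0.00229 = $25,990 × 0.00229 = $59.5171
Sable Creek Township: $45,990 × 0.004 = $183.96
Levies subtotal = $563.6739
Total = $563.6739 + $776 = $1,339.6739

$1,340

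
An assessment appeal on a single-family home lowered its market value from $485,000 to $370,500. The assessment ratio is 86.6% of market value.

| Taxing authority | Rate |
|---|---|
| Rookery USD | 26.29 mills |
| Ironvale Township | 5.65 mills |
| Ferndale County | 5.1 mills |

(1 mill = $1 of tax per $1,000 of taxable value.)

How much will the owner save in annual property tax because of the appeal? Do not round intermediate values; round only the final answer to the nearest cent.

$3,672.78

Old assessed value = $485,000 × 0.866 = $420,010
New assessed value = $370,500 × 0.866 = $320,853
Combined rate = 0.02629 + 0.00565 + 0.0051 = 0.03704
Old tax = $420,010 × 0.03704 = $15,557.1704
New tax = $320,853 × 0.03704 = $11,884.39512
Reduction = $15,557.1704 − $11,884.39512 = $3,672.77528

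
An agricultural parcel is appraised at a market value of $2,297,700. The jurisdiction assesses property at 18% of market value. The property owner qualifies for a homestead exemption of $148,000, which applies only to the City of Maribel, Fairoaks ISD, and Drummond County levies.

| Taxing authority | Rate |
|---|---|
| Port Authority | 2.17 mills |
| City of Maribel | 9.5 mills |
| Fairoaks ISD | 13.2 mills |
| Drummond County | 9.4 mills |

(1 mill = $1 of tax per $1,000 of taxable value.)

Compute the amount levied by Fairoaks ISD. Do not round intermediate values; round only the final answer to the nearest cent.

Assessed value = $2,297,700 × 0.18 = $413,586
Fairoaks ISD taxable value = $413,586 − $148,000 = $265,586
Fairoaks ISD levy = $265,586 × 0.0132 = $3,505.7352

$3,505.74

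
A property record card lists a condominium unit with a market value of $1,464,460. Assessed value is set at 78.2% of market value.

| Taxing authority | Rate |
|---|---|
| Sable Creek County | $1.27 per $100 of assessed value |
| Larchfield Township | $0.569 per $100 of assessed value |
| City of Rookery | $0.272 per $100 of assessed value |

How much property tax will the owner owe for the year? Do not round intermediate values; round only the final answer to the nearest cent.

$24,175.33

Assessed value = $1,464,460 × 0.782 = $1,145,207.72
Sable Creek County: $1,145,207.72 × 0.0127 = $14,544.138044
Larchfield Township: $1,145,207.72 × 0.00569 = $6,516.2319268
City of Rookery: $1,145,207.72 × 0.00272 = $3,114.9649984
Total = $14,544.138044 + $6,516.2319268 + $3,114.9649984 = $24,175.3349692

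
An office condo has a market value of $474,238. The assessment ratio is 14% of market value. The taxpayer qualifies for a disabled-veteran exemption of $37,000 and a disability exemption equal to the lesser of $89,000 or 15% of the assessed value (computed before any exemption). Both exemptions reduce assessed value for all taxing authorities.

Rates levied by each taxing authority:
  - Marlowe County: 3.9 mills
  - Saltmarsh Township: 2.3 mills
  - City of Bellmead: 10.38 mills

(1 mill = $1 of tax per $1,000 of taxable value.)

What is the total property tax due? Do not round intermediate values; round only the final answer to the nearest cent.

$322.22

Assessed value = $474,238 × 0.14 = $66,393.32
Disability exemption = min($89,000, 15% × $66,393.32) = min($89,000, $9,958.998) = $9,958.998 (percentage binds)
Taxable value = $66,393.32 − $37,000 − $9,958.998 = $19,434.322
Marlowe County: $19,434.322 × 0.0039 = $75.7938558
Saltmarsh Township: $19,434.322 × 0.0023 = $44.6989406
City of Bellmead: $19,434.322 × 0.01038 = $201.72826236
Total = $322.22105876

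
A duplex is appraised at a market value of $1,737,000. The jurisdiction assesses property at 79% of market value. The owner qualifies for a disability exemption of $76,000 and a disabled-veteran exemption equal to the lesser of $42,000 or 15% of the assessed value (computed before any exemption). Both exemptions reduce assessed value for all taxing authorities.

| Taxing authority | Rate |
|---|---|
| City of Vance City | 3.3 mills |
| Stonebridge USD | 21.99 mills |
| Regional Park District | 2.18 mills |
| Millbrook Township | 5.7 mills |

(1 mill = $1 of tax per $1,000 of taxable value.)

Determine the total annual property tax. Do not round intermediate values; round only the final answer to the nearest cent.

$41,602.81

Assessed value = $1,737,000 × 0.79 = $1,372,230
Disabled-veteran exemption = min($42,000, 15% × $1,372,230) = min($42,000, $205,834.5) = $42,000 (dollar cap binds)
Taxable value = $1,372,230 − $76,000 − $42,000 = $1,254,230
City of Vance City: $1,254,230 × 0.0033 = $4,138.959
Stonebridge USD: $1,254,230 × 0.02199 = $27,580.5177
Regional Park District: $1,254,230 × 0.00218 = $2,734.2214
Millbrook Township: $1,254,230 × 0.0057 = $7,149.111
Total = $41,602.8091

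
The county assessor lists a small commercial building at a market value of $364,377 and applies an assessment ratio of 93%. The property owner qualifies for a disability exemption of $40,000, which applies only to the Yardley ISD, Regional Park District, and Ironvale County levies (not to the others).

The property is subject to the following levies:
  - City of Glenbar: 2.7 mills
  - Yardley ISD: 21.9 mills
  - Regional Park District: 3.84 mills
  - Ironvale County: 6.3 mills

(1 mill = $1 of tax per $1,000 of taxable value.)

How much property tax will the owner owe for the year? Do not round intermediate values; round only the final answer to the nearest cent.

$10,490.76

Assessed value = $364,377 × 0.93 = $338,870.61
City of Glenbar: $338,870.61 × 0.0027 = $914.950647
Yardley ISD: ($338,870.61 − $40,000) × 0.0219 = $298,870.61 × 0.0219 = $6,545.266359
Regional Park District: ($338,870.61 − $40,000) × 0.00384 = $298,870.61 × 0.00384 = $1,147.6631424
Ironvale County: ($338,870.61 − $40,000) × 0.0063 = $298,870.61 × 0.0063 = $1,882.884843
Total = $10,490.7649914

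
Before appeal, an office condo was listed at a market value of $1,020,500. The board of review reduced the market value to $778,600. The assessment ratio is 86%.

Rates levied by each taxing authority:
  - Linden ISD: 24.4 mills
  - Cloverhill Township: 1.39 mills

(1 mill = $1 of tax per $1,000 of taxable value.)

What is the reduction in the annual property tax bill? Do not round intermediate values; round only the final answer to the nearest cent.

$5,365.20

Old assessed value = $1,020,500 × 0.86 = $877,630
New assessed value = $778,600 × 0.86 = $669,596
Combined rate = 0.0244 + 0.00139 = 0.02579
Old tax = $877,630 × 0.02579 = $22,634.0777
New tax = $669,596 × 0.02579 = $17,268.88084
Reduction = $22,634.0777 − $17,268.88084 = $5,365.19686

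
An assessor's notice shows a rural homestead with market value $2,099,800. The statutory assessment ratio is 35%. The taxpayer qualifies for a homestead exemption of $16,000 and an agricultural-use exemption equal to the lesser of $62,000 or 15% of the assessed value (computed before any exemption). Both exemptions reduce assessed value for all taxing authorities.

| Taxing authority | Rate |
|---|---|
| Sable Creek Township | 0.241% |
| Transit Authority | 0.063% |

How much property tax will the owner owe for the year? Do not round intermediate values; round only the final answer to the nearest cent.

Assessed value = $2,099,800 × 0.35 = $734,930
Agricultural-use exemption = min($62,000, 15% × $734,930) = min($62,000, $110,239.5) = $62,000 (dollar cap binds)
Taxable value = $734,930 − $16,000 − $62,000 = $656,930
Sable Creek Township: $656,930 × 0.00241 = $1,583.2013
Transit Authority: $656,930 × 0.00063 = $413.8659
Total = $1,997.0672

$1,997.07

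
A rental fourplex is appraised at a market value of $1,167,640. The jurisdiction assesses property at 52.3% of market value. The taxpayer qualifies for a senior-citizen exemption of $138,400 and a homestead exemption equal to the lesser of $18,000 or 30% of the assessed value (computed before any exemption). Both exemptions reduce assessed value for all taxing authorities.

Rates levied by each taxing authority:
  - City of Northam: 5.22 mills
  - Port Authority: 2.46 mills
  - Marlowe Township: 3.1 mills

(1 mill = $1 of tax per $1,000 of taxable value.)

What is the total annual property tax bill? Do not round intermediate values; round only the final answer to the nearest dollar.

Assessed value = $1,167,640 × 0.523 = $610,675.72
Homestead exemption = min($18,000, 30% × $610,675.72) = min($18,000, $183,202.716) = $18,000 (dollar cap binds)
Taxable value = $610,675.72 − $138,400 − $18,000 = $454,275.72
City of Northam: $454,275.72 × 0.00522 = $2,371.3192584
Port Authority: $454,275.72 × 0.00246 = $1,117.5182712
Marlowe Township: $454,275.72 × 0.0031 = $1,408.254732
Total = $4,897.0922616

$4,897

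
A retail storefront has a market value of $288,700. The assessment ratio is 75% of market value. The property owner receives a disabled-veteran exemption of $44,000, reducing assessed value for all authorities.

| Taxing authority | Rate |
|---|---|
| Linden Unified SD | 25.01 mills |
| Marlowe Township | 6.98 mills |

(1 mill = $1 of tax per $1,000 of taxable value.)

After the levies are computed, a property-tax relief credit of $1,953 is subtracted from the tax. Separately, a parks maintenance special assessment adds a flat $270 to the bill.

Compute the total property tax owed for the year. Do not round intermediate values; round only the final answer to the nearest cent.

$3,836.07

Assessed value = $288,700 × 0.75 = $216,525
Taxable value = $216,525 − $44,000 = $172,525
Linden Unified SD: $172,525 × 0.02501 = $4,314.85025
Marlowe Township: $172,525 × 0.00698 = $1,204.2245
Levies subtotal = $5,519.07475
After credit = $5,519.07475 − $1,953 = $3,566.07475
Total = $3,566.07475 + $270 = $3,836.07475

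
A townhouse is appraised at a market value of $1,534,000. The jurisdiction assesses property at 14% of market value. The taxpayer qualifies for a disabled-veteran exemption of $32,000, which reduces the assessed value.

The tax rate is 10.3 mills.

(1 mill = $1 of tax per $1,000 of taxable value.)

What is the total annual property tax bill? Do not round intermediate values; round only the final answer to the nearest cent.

$1,882.43

Assessed value = $1,534,000 × 0.14 = $214,760
Taxable value = $214,760 − $32,000 = $182,760
Tax = $182,760 × 0.0103 = $1,882.428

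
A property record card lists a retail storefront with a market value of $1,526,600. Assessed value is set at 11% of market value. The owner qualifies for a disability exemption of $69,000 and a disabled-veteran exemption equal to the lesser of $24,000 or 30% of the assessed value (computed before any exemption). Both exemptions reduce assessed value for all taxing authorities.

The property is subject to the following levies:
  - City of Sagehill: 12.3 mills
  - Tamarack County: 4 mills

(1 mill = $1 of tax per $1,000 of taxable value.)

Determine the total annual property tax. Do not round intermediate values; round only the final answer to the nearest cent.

Assessed value = $1,526,600 × 0.11 = $167,926
Disabled-veteran exemption = min($24,000, 30% × $167,926) = min($24,000, $50,377.8) = $24,000 (dollar cap binds)
Taxable value = $167,926 − $69,000 − $24,000 = $74,926
City of Sagehill: $74,926 × 0.0123 = $921.5898
Tamarack County: $74,926 × 0.004 = $299.704
Total = $1,221.2938

$1,221.29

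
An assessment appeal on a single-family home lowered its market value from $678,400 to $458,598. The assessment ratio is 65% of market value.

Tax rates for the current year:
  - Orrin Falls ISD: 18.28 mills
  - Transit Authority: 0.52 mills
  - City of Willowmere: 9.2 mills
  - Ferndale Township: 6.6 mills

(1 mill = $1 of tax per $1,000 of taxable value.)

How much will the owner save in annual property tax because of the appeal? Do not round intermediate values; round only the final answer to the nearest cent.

Old assessed value = $678,400 × 0.65 = $440,960
New assessed value = $458,598 × 0.65 = $298,088.7
Combined rate = 0.01828 + 0.00052 + 0.0092 + 0.0066 = 0.0346
Old tax = $440,960 × 0.0346 = $15,257.216
New tax = $298,088.7 × 0.0346 = $10,313.86902
Reduction = $15,257.216 − $10,313.86902 = $4,943.34698

$4,943.35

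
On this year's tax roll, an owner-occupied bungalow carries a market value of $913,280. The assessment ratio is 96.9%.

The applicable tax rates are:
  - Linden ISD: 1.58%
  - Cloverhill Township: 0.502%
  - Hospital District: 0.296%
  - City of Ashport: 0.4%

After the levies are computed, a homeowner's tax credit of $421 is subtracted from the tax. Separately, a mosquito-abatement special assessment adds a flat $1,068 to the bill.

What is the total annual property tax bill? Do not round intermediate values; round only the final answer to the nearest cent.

Assessed value = $913,280 × 0.969 = $884,968.32
Linden ISD: $884,968.32 × 0.0158 = $13,982.499456
Cloverhill Township: $884,968.32 × 0.00502 = $4,442.5409664
Hospital District: $884,968.32 × 0.00296 = $2,619.5062272
City of Ashport: $884,968.32 × 0.004 = $3,539.87328
Levies subtotal = $24,584.4199296
After credit = $24,584.4199296 − $421 = $24,163.4199296
Total = $24,163.4199296 + $1,068 = $25,231.4199296

$25,231.42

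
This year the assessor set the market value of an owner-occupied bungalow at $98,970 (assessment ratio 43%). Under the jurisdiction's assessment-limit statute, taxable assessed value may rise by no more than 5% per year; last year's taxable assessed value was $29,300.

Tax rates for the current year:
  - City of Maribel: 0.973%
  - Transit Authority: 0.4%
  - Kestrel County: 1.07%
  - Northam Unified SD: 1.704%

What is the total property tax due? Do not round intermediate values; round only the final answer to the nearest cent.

Uncapped assessed value = $98,970 × 0.43 = $42,557.1
Cap limit = $29,300 × 1.05 = $30,765
Taxable assessed value = min($42,557.1, $30,765) = $30,765 (cap binds)
City of Maribel: $30,765 × 0.00973 = $299.34345
Transit Authority: $30,765 × 0.004 = $123.06
Kestrel County: $30,765 × 0.0107 = $329.1855
Northam Unified SD: $30,765 × 0.01704 = $524.2356
Total = $1,275.82455

$1,275.82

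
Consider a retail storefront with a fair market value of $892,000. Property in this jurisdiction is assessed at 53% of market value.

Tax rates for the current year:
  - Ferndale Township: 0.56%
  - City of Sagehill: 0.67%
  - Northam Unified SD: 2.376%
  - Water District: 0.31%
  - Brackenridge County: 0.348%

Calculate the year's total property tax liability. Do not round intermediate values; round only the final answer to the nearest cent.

Assessed value = $892,000 × 0.53 = $472,760
Ferndale Township: $472,760 × 0.0056 = $2,647.456
City of Sagehill: $472,760 × 0.0067 = $3,167.492
Northam Unified SD: $472,760 × 0.02376 = $11,232.7776
Water District: $472,760 × 0.0031 = $1,465.556
Brackenridge County: $472,760 × 0.00348 = $1,645.2048
Total = $2,647.456 + $3,167.492 + $11,232.7776 + $1,465.556 + $1,645.2048 = $20,158.4864

$20,158.49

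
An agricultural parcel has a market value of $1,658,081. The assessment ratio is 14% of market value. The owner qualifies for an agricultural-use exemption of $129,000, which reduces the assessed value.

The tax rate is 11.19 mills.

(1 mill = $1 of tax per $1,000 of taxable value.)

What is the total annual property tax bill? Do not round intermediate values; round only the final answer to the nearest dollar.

Assessed value = $1,658,081 × 0.14 = $232,131.34
Taxable value = $232,131.34 − $129,000 = $103,131.34
Tax = $103,131.34 × 0.01119 = $1,154.0396946

$1,154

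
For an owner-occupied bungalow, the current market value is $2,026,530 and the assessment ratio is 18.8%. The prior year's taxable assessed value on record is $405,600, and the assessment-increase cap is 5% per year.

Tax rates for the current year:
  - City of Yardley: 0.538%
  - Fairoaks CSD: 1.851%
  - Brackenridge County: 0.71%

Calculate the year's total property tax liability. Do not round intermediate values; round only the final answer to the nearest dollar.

$11,807

Uncapped assessed value = $2,026,530 × 0.188 = $380,987.64
Cap limit = $405,600 × 1.05 = $425,880
Taxable assessed value = min($380,987.64, $425,880) = $380,987.64 (cap does not bind)
City of Yardley: $380,987.64 × 0.00538 = $2,049.7135032
Fairoaks CSD: $380,987.64 × 0.01851 = $7,052.0812164
Brackenridge County: $380,987.64 × 0.0071 = $2,705.012244
Total = $11,806.8069636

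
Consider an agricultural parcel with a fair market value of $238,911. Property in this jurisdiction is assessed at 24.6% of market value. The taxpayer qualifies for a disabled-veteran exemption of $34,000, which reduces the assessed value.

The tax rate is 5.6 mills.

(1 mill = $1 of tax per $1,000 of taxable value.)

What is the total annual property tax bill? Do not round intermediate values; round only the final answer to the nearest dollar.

$139

Assessed value = $238,911 × 0.246 = $58,772.106
Taxable value = $58,772.106 − $34,000 = $24,772.106
Tax = $24,772.106 × 0.0056 = $138.7237936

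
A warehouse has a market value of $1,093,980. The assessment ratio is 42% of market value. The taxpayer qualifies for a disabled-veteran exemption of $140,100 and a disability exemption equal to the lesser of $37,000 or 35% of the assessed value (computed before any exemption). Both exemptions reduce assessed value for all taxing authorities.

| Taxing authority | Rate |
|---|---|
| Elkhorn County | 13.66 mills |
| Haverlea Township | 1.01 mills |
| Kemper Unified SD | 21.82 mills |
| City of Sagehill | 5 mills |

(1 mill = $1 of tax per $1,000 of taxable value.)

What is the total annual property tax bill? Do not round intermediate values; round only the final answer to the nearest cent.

$11,715.60

Assessed value = $1,093,980 × 0.42 = $459,471.6
Disability exemption = min($37,000, 35% × $459,471.6) = min($37,000, $160,815.06) = $37,000 (dollar cap binds)
Taxable value = $459,471.6 − $140,100 − $37,000 = $282,371.6
Elkhorn County: $282,371.6 × 0.01366 = $3,857.196056
Haverlea Township: $282,371.6 × 0.00101 = $285.195316
Kemper Unified SD: $282,371.6 × 0.02182 = $6,161.348312
City of Sagehill: $282,371.6 × 0.005 = $1,411.858
Total = $11,715.597684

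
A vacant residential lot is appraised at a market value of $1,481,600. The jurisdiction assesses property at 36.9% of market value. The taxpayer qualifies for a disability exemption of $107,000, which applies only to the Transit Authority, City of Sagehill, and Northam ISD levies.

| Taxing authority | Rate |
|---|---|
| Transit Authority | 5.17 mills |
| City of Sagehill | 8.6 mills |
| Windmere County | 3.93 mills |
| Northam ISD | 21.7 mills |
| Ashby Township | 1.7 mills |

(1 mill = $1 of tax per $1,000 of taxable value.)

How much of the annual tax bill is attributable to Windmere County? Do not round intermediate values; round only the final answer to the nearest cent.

$2,148.57

Assessed value = $1,481,600 × 0.369 = $546,710.4
Windmere County taxable value = $546,710.4 (exemption does not apply)
Windmere County levy = $546,710.4 × 0.00393 = $2,148.571872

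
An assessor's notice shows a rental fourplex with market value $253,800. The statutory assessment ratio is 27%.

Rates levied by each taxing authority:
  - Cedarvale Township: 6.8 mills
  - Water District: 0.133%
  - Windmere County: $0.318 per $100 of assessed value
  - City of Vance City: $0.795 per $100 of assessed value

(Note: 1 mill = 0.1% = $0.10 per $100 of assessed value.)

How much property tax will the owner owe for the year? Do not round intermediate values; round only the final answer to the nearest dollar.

Assessed value = $253,800 × 0.27 = $68,526
Cedarvale Township: $68,526 × 0.0068 = $465.9768
Water District: $68,526 × 0.00133 = $91.13958
Windmere County: $68,526 × 0.00318 = $217.91268
City of Vance City: $68,526 × 0.00795 = $544.7817
Total = $1,319.81076

$1,320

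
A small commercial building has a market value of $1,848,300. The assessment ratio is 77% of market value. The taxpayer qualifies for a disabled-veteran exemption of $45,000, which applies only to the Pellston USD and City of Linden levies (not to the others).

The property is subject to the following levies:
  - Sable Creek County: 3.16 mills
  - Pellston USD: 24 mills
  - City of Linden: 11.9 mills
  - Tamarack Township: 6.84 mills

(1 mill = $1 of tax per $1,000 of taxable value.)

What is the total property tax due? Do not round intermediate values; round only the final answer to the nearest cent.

Assessed value = $1,848,300 × 0.77 = $1,423,191
Sable Creek County: $1,423,191 × 0.00316 = $4,497.28356
Pellston USD: ($1,423,191 − $45,000) × 0.024 = $1,378,191 × 0.024 = $33,076.584
City of Linden: ($1,423,191 − $45,000) × 0.0119 = $1,378,191 × 0.0119 = $16,400.4729
Tamarack Township: $1,423,191 × 0.00684 = $9,734.62644
Total = $63,708.9669

$63,708.97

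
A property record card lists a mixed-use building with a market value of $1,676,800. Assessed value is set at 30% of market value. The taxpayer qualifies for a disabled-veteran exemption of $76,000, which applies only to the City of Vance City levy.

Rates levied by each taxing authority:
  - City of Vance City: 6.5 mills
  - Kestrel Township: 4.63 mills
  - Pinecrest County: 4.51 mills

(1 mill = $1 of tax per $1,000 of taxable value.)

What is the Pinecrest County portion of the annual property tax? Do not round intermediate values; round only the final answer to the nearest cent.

$2,268.71

Assessed value = $1,676,800 × 0.3 = $503,040
Pinecrest County taxable value = $503,040 (exemption does not apply)
Pinecrest County levy = $503,040 × 0.00451 = $2,268.7104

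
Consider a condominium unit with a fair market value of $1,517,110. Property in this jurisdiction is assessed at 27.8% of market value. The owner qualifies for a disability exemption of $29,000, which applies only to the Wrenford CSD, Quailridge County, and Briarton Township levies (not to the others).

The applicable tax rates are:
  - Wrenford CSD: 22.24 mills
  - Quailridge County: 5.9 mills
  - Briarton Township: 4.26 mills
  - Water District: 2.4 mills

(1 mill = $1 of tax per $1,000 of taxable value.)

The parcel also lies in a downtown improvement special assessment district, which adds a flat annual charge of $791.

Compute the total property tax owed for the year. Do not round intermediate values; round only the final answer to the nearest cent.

$14,528.53

Assessed value = $1,517,110 × 0.278 = $421,756.58
Wrenford CSD: ($421,756.58 − $29,000) × 0.02224 = $392,756.58 × 0.02224 = $8,734.9063392
Quailridge County: ($421,756.58 − $29,000) × 0.0059 = $392,756.58 × 0.0059 = $2,317.263822
Briarton Township: ($421,756.58 − $29,000) × 0.00426 = $392,756.58 × 0.00426 = $1,673.1430308
Water District: $421,756.58 × 0.0024 = $1,012.215792
Levies subtotal = $13,737.528984
Total = $13,737.528984 + $791 = $14,528.528984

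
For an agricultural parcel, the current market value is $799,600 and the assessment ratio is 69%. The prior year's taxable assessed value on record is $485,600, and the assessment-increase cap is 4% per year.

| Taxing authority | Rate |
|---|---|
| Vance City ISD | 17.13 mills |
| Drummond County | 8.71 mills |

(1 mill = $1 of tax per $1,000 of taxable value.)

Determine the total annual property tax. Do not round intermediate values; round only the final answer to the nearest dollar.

$13,050

Uncapped assessed value = $799,600 × 0.69 = $551,724
Cap limit = $485,600 × 1.04 = $505,024
Taxable assessed value = min($551,724, $505,024) = $505,024 (cap binds)
Vance City ISD: $505,024 × 0.01713 = $8,651.06112
Drummond County: $505,024 × 0.00871 = $4,398.75904
Total = $13,049.82016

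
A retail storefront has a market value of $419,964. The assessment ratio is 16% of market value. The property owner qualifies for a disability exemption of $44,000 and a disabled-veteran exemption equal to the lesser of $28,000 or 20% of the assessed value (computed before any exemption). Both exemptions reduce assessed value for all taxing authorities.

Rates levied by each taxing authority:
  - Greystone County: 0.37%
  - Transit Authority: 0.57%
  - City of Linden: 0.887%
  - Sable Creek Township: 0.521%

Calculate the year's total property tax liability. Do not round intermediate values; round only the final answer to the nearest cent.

$229.06

Assessed value = $419,964 × 0.16 = $67,194.24
Disabled-veteran exemption = min($28,000, 20% × $67,194.24) = min($28,000, $13,438.848) = $13,438.848 (percentage binds)
Taxable value = $67,194.24 − $44,000 − $13,438.848 = $9,755.392
Greystone County: $9,755.392 × 0.0037 = $36.0949504
Transit Authority: $9,755.392 × 0.0057 = $55.6057344
City of Linden: $9,755.392 × 0.00887 = $86.53032704
Sable Creek Township: $9,755.392 × 0.00521 = $50.82559232
Total = $229.05660416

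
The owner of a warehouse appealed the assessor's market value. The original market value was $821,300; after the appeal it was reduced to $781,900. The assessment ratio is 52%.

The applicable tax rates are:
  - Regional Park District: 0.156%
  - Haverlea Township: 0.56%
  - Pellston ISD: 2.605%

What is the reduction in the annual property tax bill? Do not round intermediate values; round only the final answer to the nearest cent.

Old assessed value = $821,300 × 0.52 = $427,076
New assessed value = $781,900 × 0.52 = $406,588
Combined rate = 0.00156 + 0.0056 + 0.02605 = 0.03321
Old tax = $427,076 × 0.03321 = $14,183.19396
New tax = $406,588 × 0.03321 = $13,502.78748
Reduction = $14,183.19396 − $13,502.78748 = $680.40648

$680.41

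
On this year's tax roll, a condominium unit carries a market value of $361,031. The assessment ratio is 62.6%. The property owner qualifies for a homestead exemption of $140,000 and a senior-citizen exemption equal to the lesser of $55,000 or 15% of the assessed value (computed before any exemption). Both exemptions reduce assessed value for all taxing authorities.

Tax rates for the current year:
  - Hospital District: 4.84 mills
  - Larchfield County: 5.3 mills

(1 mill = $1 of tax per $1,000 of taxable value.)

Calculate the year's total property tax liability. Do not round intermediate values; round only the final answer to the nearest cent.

$528.34

Assessed value = $361,031 × 0.626 = $226,005.406
Senior-citizen exemption = min($55,000, 15% × $226,005.406) = min($55,000, $33,900.8109) = $33,900.8109 (percentage binds)
Taxable value = $226,005.406 − $140,000 − $33,900.8109 = $52,104.5951
Hospital District: $52,104.5951 × 0.00484 = $252.186240284
Larchfield County: $52,104.5951 × 0.0053 = $276.15435403
Total = $528.340594314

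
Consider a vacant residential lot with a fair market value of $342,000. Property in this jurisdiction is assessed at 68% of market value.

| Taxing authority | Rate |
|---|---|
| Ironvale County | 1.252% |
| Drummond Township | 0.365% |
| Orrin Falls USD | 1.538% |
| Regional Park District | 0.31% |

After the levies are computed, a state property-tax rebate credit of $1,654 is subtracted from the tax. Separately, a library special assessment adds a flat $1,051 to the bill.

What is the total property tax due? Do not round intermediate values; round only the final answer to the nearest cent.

$7,455.20

Assessed value = $342,000 × 0.68 = $232,560
Ironvale County: $232,560 × 0.01252 = $2,911.6512
Drummond Township: $232,560 × 0.00365 = $848.844
Orrin Falls USD: $232,560 × 0.01538 = $3,576.7728
Regional Park District: $232,560 × 0.0031 = $720.936
Levies subtotal = $8,058.204
After credit = $8,058.204 − $1,654 = $6,404.204
Total = $6,404.204 + $1,051 = $7,455.204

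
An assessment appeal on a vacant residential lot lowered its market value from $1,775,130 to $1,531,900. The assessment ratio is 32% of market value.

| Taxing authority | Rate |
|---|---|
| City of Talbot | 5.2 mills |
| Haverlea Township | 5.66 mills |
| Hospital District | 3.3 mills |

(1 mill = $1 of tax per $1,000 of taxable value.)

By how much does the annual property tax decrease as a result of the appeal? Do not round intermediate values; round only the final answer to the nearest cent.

Old assessed value = $1,775,130 × 0.32 = $568,041.6
New assessed value = $1,531,900 × 0.32 = $490,208
Combined rate = 0.0052 + 0.00566 + 0.0033 = 0.01416
Old tax = $568,041.6 × 0.01416 = $8,043.469056
New tax = $490,208 × 0.01416 = $6,941.34528
Reduction = $8,043.469056 − $6,941.34528 = $1,102.123776

$1,102.12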